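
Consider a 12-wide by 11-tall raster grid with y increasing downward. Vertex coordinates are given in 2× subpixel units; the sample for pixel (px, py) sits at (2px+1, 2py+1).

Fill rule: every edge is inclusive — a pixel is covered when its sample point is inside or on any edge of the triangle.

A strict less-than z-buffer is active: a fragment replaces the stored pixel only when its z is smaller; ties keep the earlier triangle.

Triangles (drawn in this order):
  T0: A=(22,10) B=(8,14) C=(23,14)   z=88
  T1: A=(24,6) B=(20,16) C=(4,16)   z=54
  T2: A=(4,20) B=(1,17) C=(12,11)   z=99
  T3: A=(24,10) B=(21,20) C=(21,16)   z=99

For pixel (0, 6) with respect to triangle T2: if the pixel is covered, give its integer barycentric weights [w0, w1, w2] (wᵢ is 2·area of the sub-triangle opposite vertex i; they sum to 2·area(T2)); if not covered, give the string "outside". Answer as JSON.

T0:
  2·area = 60  (B↔C swapped to make it positive)
  edge (22, 10)→(23, 14): d=(1,4) inclusive
  edge (23, 14)→(8, 14): d=(-15,0) inclusive
  edge (8, 14)→(22, 10): d=(14,-4) inclusive
    (9,5)@(19, 11): e=[13,45,2] → █
    (10,5)@(21, 11): e=[5,45,10] → █
    (11,5)@(23, 11): e=[-3,45,18] → ·
    (6,6)@(13, 13): e=[39,15,6] → █
    (7,6)@(15, 13): e=[31,15,14] → █
    (8,6)@(17, 13): e=[23,15,22] → █
    (11,6)@(23, 13): e=[-1,15,46] → ·
    (6,7)@(13, 15): e=[41,-15,34] → ·
    (7,7)@(15, 15): e=[33,-15,42] → ·
    (8,7)@(17, 15): e=[25,-15,50] → ·
    (9,7)@(19, 15): e=[17,-15,58] → ·
    (10,7)@(21, 15): e=[9,-15,66] → ·
  covered (7 px):
    · · · · · · · · · · · ·
    · · · · · · · · · · · ·
    · · · · · · · · · · · ·
    · · · · · · · · · · · ·
    · · · · · · · · · · · ·
    · · · · · · · · · █ █ ·
    · · · · · · █ █ █ █ █ ·
    · · · · · · · · · · · ·
    · · · · · · · · · · · ·
    · · · · · · · · · · · ·
    · · · · · · · · · · · ·
T1:
  2·area = 160
  edge (24, 6)→(20, 16): d=(-4,10) inclusive
  edge (20, 16)→(4, 16): d=(-16,0) inclusive
  edge (4, 16)→(24, 6): d=(20,-10) inclusive
    (11,3)@(23, 7): e=[6,144,10] → █
    (9,4)@(19, 9): e=[38,112,10] → █
    (10,4)@(21, 9): e=[18,112,30] → █
    (11,4)@(23, 9): e=[-2,112,50] → ·
    (7,5)@(15, 11): e=[70,80,10] → █
    (8,5)@(17, 11): e=[50,80,30] → █
    (11,5)@(23, 11): e=[-10,80,90] → ·
    (5,6)@(11, 13): e=[102,48,10] → █
    (6,6)@(13, 13): e=[82,48,30] → █
    (11,6)@(23, 13): e=[-18,48,130] → ·
    (3,7)@(7, 15): e=[134,16,10] → █
    (4,7)@(9, 15): e=[114,16,30] → █
  covered (20 px):
    · · · · · · · · · · · ·
    · · · · · · · · · · · ·
    · · · · · · · · · · · ·
    · · · · · · · · · · · █
    · · · · · · · · · █ █ ·
    · · · · · · · █ █ █ █ ·
    · · · · · █ █ █ █ █ █ ·
    · · · █ █ █ █ █ █ █ · ·
    · · · · · · · · · · · ·
    · · · · · · · · · · · ·
    · · · · · · · · · · · ·
T2:
  2·area = 51
  edge (4, 20)→(1, 17): d=(-3,-3) inclusive
  edge (1, 17)→(12, 11): d=(11,-6) inclusive
  edge (12, 11)→(4, 20): d=(-8,9) inclusive
    (11,2)@(23, 5): e=[102,0,-51] → ·  [on edge]
    (4,6)@(9, 13): e=[36,4,11] → █
    (5,6)@(11, 13): e=[42,16,-7] → ·
    (2,7)@(5, 15): e=[18,2,31] → █
    (3,7)@(7, 15): e=[24,14,13] → █
    (4,7)@(9, 15): e=[30,26,-5] → ·
    (0,8)@(1, 17): e=[0,0,51] → █  [on edge]
    (1,8)@(3, 17): e=[6,12,33] → █
    (3,8)@(7, 17): e=[18,36,-3] → ·
    (0,9)@(1, 19): e=[-6,22,35] → ·
    (1,9)@(3, 19): e=[0,34,17] → █  [on edge]
    (2,9)@(5, 19): e=[6,46,-1] → ·
    (2,10)@(5, 21): e=[0,68,-17] → ·  [on edge]
  covered (7 px):
    · · · · · · · · · · · ·
    · · · · · · · · · · · ·
    · · · · · · · · · · · ·
    · · · · · · · · · · · ·
    · · · · · · · · · · · ·
    · · · · · · · · · · · ·
    · · · · █ · · · · · · ·
    · · █ █ · · · · · · · ·
    █ █ █ · · · · · · · · ·
    · █ · · · · · · · · · ·
    · · · · · · · · · · · ·
T3:
  2·area = 12
  edge (24, 10)→(21, 20): d=(-3,10) inclusive
  edge (21, 20)→(21, 16): d=(0,-4) inclusive
  edge (21, 16)→(24, 10): d=(3,-6) inclusive
    (10,0)@(21, 1): e=[57,0,-45] → ·  [on edge]
    (10,1)@(21, 3): e=[51,0,-39] → ·  [on edge]
    (10,2)@(21, 5): e=[45,0,-33] → ·  [on edge]
    (10,3)@(21, 7): e=[39,0,-27] → ·  [on edge]
    (10,4)@(21, 9): e=[33,0,-21] → ·  [on edge]
    (10,5)@(21, 11): e=[27,0,-15] → ·  [on edge]
    (10,6)@(21, 13): e=[21,0,-9] → ·  [on edge]
    (11,6)@(23, 13): e=[1,8,3] → █
    (10,7)@(21, 15): e=[15,0,-3] → ·  [on edge]
    (11,7)@(23, 15): e=[-5,8,9] → ·
    (10,8)@(21, 17): e=[9,0,3] → █  [on edge]
    (11,8)@(23, 17): e=[-11,8,15] → ·
    (10,9)@(21, 19): e=[3,0,9] → █  [on edge]
    (10,10)@(21, 21): e=[-3,0,15] → ·  [on edge]
  covered (3 px):
    · · · · · · · · · · · ·
    · · · · · · · · · · · ·
    · · · · · · · · · · · ·
    · · · · · · · · · · · ·
    · · · · · · · · · · · ·
    · · · · · · · · · · · ·
    · · · · · · · · · · · █
    · · · · · · · · · · · ·
    · · · · · · · · · · █ ·
    · · · · · · · · · · █ ·
    · · · · · · · · · · · ·

Final: "outside"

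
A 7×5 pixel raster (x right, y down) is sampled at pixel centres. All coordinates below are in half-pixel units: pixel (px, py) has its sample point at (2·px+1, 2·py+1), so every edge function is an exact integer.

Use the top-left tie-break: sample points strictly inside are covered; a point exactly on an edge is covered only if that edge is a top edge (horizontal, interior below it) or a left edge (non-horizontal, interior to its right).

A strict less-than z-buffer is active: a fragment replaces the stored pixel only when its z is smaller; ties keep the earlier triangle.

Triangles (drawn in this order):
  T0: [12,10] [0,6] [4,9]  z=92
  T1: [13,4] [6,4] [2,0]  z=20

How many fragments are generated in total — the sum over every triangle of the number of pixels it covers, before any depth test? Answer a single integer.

T0:
  2·area = 20  (B↔C swapped to make it positive)
  edge (12, 10)→(4, 9): d=(-8,-1) top-left  bias=+0
  edge (4, 9)→(0, 6): d=(-4,-3) top-left  bias=+0
  edge (0, 6)→(12, 10): d=(12,4) right/bottom  bias=-1
    (1,3)@(3, 7): e=[15,5,0] → ·  [on edge]
    (2,4)@(5, 9): e=[1,3,16] → █
    (3,4)@(7, 9): e=[3,9,8] → █
    (4,4)@(9, 9): e=[5,15,0] → ·  [on edge]
  covered (2 px):
    · · · · · · ·
    · · · · · · ·
    · · · · · · ·
    · · · · · · ·
    · · █ █ · · ·
T1:
  2·area = 28
  edge (13, 4)→(6, 4): d=(-7,0) right/bottom  bias=-1
  edge (6, 4)→(2, 0): d=(-4,-4) top-left  bias=+0
  edge (2, 0)→(13, 4): d=(11,4) right/bottom  bias=-1
    (1,0)@(3, 1): e=[21,0,7] → █  [on edge]
    (2,0)@(5, 1): e=[21,8,-1] → ·
    (1,1)@(3, 3): e=[7,-8,29] → ·
    (2,1)@(5, 3): e=[7,0,21] → █  [on edge]
    (3,1)@(7, 3): e=[7,8,13] → █
    (4,1)@(9, 3): e=[7,16,5] → █
    (5,1)@(11, 3): e=[7,24,-3] → ·
    (2,2)@(5, 5): e=[-7,-8,43] → ·
    (3,2)@(7, 5): e=[-7,0,35] → ·  [on edge]
    (4,2)@(9, 5): e=[-7,8,27] → ·
    (4,3)@(9, 7): e=[-21,0,49] → ·  [on edge]
    (5,4)@(11, 9): e=[-35,0,63] → ·  [on edge]
  covered (4 px):
    · █ · · · · ·
    · · █ █ █ · ·
    · · · · · · ·
    · · · · · · ·
    · · · · · · ·

Result: 6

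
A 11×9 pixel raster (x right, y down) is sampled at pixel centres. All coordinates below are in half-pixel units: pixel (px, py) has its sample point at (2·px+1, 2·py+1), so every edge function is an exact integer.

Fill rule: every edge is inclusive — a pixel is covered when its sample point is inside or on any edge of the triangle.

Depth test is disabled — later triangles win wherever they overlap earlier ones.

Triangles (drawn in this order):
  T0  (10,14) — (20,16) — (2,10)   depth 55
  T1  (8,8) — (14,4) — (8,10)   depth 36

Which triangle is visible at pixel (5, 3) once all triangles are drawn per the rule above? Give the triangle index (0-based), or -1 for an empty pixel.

T0:
  2·area = 24  (B↔C swapped to make it positive)
  edge (10, 14)→(2, 10): d=(-8,-4) inclusive
  edge (2, 10)→(20, 16): d=(18,6) inclusive
  edge (20, 16)→(10, 14): d=(-10,-2) inclusive
    (2,5)@(5, 11): e=[4,0,20] → X  [on edge]
    (3,5)@(7, 11): e=[12,-12,24] → .
    (2,6)@(5, 13): e=[-12,36,0] → .  [on edge]
    (4,6)@(9, 13): e=[4,12,8] → X
    (5,6)@(11, 13): e=[12,0,12] → X  [on edge]
    (6,6)@(13, 13): e=[20,-12,16] → .
    (4,7)@(9, 15): e=[-12,48,-12] → .
    (5,7)@(11, 15): e=[-4,36,-8] → .
    (7,7)@(15, 15): e=[12,12,0] → X  [on edge]
    (8,7)@(17, 15): e=[20,0,4] → X  [on edge]
    (9,7)@(19, 15): e=[28,-12,8] → .
    (7,8)@(15, 17): e=[-4,48,-20] → .
  covered (5 px):
    . . . . . . . . . . .
    . . . . . . . . . . .
    . . . . . . . . . . .
    . . . . . . . . . . .
    . . . . . . . . . . .
    . . X . . . . . . . .
    . . . . X X . . . . .
    . . . . . . . X X . .
    . . . . . . . . . . .
T1:
  2·area = 12
  edge (8, 8)→(14, 4): d=(6,-4) inclusive
  edge (14, 4)→(8, 10): d=(-6,6) inclusive
  edge (8, 10)→(8, 8): d=(0,-2) inclusive
    (8,0)@(17, 1): e=[-6,0,18] → .  [on edge]
    (7,1)@(15, 3): e=[-2,0,14] → .  [on edge]
    (6,2)@(13, 5): e=[2,0,10] → X  [on edge]
    (7,2)@(15, 5): e=[10,-12,14] → .
    (5,3)@(11, 7): e=[6,0,6] → X  [on edge]
    (6,3)@(13, 7): e=[14,-12,10] → .
    (4,4)@(9, 9): e=[10,0,2] → X  [on edge]
    (5,4)@(11, 9): e=[18,-12,6] → .
    (3,5)@(7, 11): e=[14,0,-2] → .  [on edge]
    (4,5)@(9, 11): e=[22,-12,2] → .
    (2,6)@(5, 13): e=[18,0,-6] → .  [on edge]
    (1,7)@(3, 15): e=[22,0,-10] → .  [on edge]
    (0,8)@(1, 17): e=[26,0,-14] → .  [on edge]
  covered (3 px):
    . . . . . . . . . . .
    . . . . . . . . . . .
    . . . . . . X . . . .
    . . . . . X . . . . .
    . . . . X . . . . . .
    . . . . . . . . . . .
    . . . . . . . . . . .
    . . . . . . . . . . .
    . . . . . . . . . . .

Z-buffer (winner per pixel, '.' = empty):
  . . . . . . . . . . .
  . . . . . . . . . . .
  . . . . . . 1 . . . .
  . . . . . 1 . . . . .
  . . . . 1 . . . . . .
  . . 0 . . . . . . . .
  . . . . 0 0 . . . . .
  . . . . . . . 0 0 . .
  . . . . . . . . . . .

Final: 1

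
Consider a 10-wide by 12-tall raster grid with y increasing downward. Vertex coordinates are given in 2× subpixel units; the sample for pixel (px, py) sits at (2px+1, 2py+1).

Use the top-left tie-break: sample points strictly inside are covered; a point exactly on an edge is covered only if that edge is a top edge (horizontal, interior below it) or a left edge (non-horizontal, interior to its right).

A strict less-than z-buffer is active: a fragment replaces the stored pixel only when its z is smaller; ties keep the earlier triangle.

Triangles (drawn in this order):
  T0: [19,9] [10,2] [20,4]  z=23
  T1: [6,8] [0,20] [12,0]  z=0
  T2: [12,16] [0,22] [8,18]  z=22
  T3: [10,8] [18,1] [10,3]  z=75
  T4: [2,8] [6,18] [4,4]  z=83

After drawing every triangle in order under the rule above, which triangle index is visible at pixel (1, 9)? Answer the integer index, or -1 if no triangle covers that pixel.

T0:
  2·area = 52
  edge (19, 9)→(10, 2): d=(-9,-7) top-left  bias=+0
  edge (10, 2)→(20, 4): d=(10,2) right/bottom  bias=-1
  edge (20, 4)→(19, 9): d=(-1,5) right/bottom  bias=-1
    (2,0)@(5, 1): e=[-26,0,78] → ·  [on edge]
    (6,1)@(13, 3): e=[12,4,36] → #
    (7,1)@(15, 3): e=[26,0,26] → ·  [on edge]
    (6,2)@(13, 5): e=[-6,24,34] → ·
    (7,2)@(15, 5): e=[8,20,24] → #
    (8,2)@(17, 5): e=[22,16,14] → #
    (9,2)@(19, 5): e=[36,12,4] → #
    (7,3)@(15, 7): e=[-10,40,22] → ·
    (8,3)@(17, 7): e=[4,36,12] → #
    (8,4)@(17, 9): e=[-14,56,10] → ·
    (9,4)@(19, 9): e=[0,52,0] → ·  [on edge]
    (8,9)@(17, 19): e=[-104,156,0] → ·  [on edge]
  covered (6 px):
    · · · · · · · · · ·
    · · · · · · # · · ·
    · · · · · · · # # #
    · · · · · · · · # #
    · · · · · · · · · ·
    · · · · · · · · · ·
    · · · · · · · · · ·
    · · · · · · · · · ·
    · · · · · · · · · ·
    · · · · · · · · · ·
    · · · · · · · · · ·
    · · · · · · · · · ·
T1:
  2·area = 24  (B↔C swapped to make it positive)
  edge (6, 8)→(12, 0): d=(6,-8) top-left  bias=+0
  edge (12, 0)→(0, 20): d=(-12,20) right/bottom  bias=-1
  edge (0, 20)→(6, 8): d=(6,-12) top-left  bias=+0
    (4,2)@(9, 5): e=[6,0,18] → ·  [on edge]
    (3,3)@(7, 7): e=[2,16,6] → #
    (4,3)@(9, 7): e=[18,-24,30] → ·
    (3,4)@(7, 9): e=[14,-8,18] → ·
    (2,5)@(5, 11): e=[10,8,6] → #
    (3,5)@(7, 11): e=[26,-32,30] → ·
    (2,6)@(5, 13): e=[22,-16,18] → ·
    (1,7)@(3, 15): e=[18,0,6] → ·  [on edge]
  covered (2 px):
    · · · · · · · · · ·
    · · · · · · · · · ·
    · · · · · · · · · ·
    · · · # · · · · · ·
    · · · · · · · · · ·
    · · # · · · · · · ·
    · · · · · · · · · ·
    · · · · · · · · · ·
    · · · · · · · · · ·
    · · · · · · · · · ·
    · · · · · · · · · ·
    · · · · · · · · · ·
T2:
  degenerate (2·area = 0) — covers nothing
T3:
  2·area = 40  (B↔C swapped to make it positive)
  edge (10, 8)→(10, 3): d=(0,-5) top-left  bias=+0
  edge (10, 3)→(18, 1): d=(8,-2) top-left  bias=+0
  edge (18, 1)→(10, 8): d=(-8,7) right/bottom  bias=-1
    (5,1)@(11, 3): e=[5,2,33] → #
    (6,1)@(13, 3): e=[15,6,19] → #
    (7,1)@(15, 3): e=[25,10,5] → #
    (8,1)@(17, 3): e=[35,14,-9] → ·
    (5,2)@(11, 5): e=[5,18,17] → #
    (7,2)@(15, 5): e=[25,26,-11] → ·
    (5,3)@(11, 7): e=[5,34,1] → #
    (6,3)@(13, 7): e=[15,38,-13] → ·
    (5,4)@(11, 9): e=[5,50,-15] → ·
  covered (6 px):
    · · · · · · · · · ·
    · · · · · # # # · ·
    · · · · · # # · · ·
    · · · · · # · · · ·
    · · · · · · · · · ·
    · · · · · · · · · ·
    · · · · · · · · · ·
    · · · · · · · · · ·
    · · · · · · · · · ·
    · · · · · · · · · ·
    · · · · · · · · · ·
    · · · · · · · · · ·
T4:
  2·area = 36  (B↔C swapped to make it positive)
  edge (2, 8)→(4, 4): d=(2,-4) top-left  bias=+0
  edge (4, 4)→(6, 18): d=(2,14) right/bottom  bias=-1
  edge (6, 18)→(2, 8): d=(-4,-10) top-left  bias=+0
    (1,3)@(3, 7): e=[2,20,14] → #
    (2,3)@(5, 7): e=[10,-8,34] → ·
    (1,4)@(3, 9): e=[6,24,6] → #
    (2,4)@(5, 9): e=[14,-4,26] → ·
    (1,5)@(3, 11): e=[10,28,-2] → ·
    (2,5)@(5, 11): e=[18,0,18] → ·  [on edge]
    (2,6)@(5, 13): e=[22,4,10] → #
    (3,6)@(7, 13): e=[30,-24,30] → ·
    (2,7)@(5, 15): e=[26,8,2] → #
    (3,7)@(7, 15): e=[34,-20,22] → ·
    (2,8)@(5, 17): e=[30,12,-6] → ·
  covered (4 px):
    · · · · · · · · · ·
    · · · · · · · · · ·
    · · · · · · · · · ·
    · # · · · · · · · ·
    · # · · · · · · · ·
    · · · · · · · · · ·
    · · # · · · · · · ·
    · · # · · · · · · ·
    · · · · · · · · · ·
    · · · · · · · · · ·
    · · · · · · · · · ·
    · · · · · · · · · ·

Z-buffer (winner per pixel, '.' = empty):
  . . . . . . . . . .
  . . . . . 3 0 3 . .
  . . . . . 3 3 0 0 0
  . 4 . 1 . 3 . . 0 0
  . 4 . . . . . . . .
  . . 1 . . . . . . .
  . . 4 . . . . . . .
  . . 4 . . . . . . .
  . . . . . . . . . .
  . . . . . . . . . .
  . . . . . . . . . .
  . . . . . . . . . .

Final: -1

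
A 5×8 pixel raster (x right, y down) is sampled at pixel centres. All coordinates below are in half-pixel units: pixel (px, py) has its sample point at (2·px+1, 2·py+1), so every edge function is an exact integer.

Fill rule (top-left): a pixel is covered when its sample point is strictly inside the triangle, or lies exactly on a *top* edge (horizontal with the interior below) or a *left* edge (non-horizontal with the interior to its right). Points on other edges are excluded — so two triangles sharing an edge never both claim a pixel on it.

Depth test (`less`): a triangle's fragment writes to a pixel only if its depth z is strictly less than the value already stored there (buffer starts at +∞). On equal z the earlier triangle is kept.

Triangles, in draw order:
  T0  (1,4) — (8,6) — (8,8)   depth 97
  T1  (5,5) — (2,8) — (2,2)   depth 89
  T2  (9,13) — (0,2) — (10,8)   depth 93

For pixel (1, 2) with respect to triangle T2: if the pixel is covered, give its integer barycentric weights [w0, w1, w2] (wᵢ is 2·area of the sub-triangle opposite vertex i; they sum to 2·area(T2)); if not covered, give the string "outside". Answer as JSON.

T0:
  2·area = 14
  edge (1, 4)→(8, 6): d=(7,2) right/bottom  bias=-1
  edge (8, 6)→(8, 8): d=(0,2) right/bottom  bias=-1
  edge (8, 8)→(1, 4): d=(-7,-4) top-left  bias=+0
    (1,2)@(3, 5): e=[3,10,1] → X
    (2,2)@(5, 5): e=[-1,6,9] → .
    (1,3)@(3, 7): e=[17,10,-13] → .
    (3,3)@(7, 7): e=[9,2,3] → X
    (4,3)@(9, 7): e=[5,-2,11] → .
    (3,4)@(7, 9): e=[23,2,-11] → .
  covered (2 px):
    . . . . .
    . . . . .
    . X . . .
    . . . X .
    . . . . .
    . . . . .
    . . . . .
    . . . . .
T1:
  2·area = 18
  edge (5, 5)→(2, 8): d=(-3,3) right/bottom  bias=-1
  edge (2, 8)→(2, 2): d=(0,-6) top-left  bias=+0
  edge (2, 2)→(5, 5): d=(3,3) right/bottom  bias=-1
    (0,0)@(1, 1): e=[24,-6,0] → .  [on edge]
    (4,0)@(9, 1): e=[0,42,-24] → .  [on edge]
    (1,1)@(3, 3): e=[12,6,0] → .  [on edge]
    (3,1)@(7, 3): e=[0,30,-12] → .  [on edge]
    (1,2)@(3, 5): e=[6,6,6] → X
    (2,2)@(5, 5): e=[0,18,0] → .  [on edge]
    (1,3)@(3, 7): e=[0,6,12] → .  [on edge]
    (3,3)@(7, 7): e=[-12,30,0] → .  [on edge]
    (0,4)@(1, 9): e=[0,-6,24] → .  [on edge]
    (4,4)@(9, 9): e=[-24,42,0] → .  [on edge]
  covered (1 px):
    . . . . .
    . . . . .
    . X . . .
    . . . . .
    . . . . .
    . . . . .
    . . . . .
    . . . . .
T2:
  2·area = 56
  edge (9, 13)→(0, 2): d=(-9,-11) top-left  bias=+0
  edge (0, 2)→(10, 8): d=(10,6) right/bottom  bias=-1
  edge (10, 8)→(9, 13): d=(-1,5) right/bottom  bias=-1
    (0,1)@(1, 3): e=[2,4,50] → X
    (1,1)@(3, 3): e=[24,-8,40] → .
    (0,2)@(1, 5): e=[-16,24,48] → .
    (1,2)@(3, 5): e=[6,12,38] → X
    (2,2)@(5, 5): e=[28,0,28] → .  [on edge]
    (1,3)@(3, 7): e=[-12,32,36] → .
    (2,3)@(5, 7): e=[10,20,26] → X
    (3,3)@(7, 7): e=[32,8,16] → X
    (4,3)@(9, 7): e=[54,-4,6] → .
    (2,4)@(5, 9): e=[-8,40,24] → .
    (3,4)@(7, 9): e=[14,28,14] → X
    (4,4)@(9, 9): e=[36,16,4] → X
    (4,6)@(9, 13): e=[0,56,0] → .  [on edge]
  covered (7 px):
    . . . . .
    X . . . .
    . X . . .
    . . X X .
    . . . X X
    . . . . X
    . . . . .
    . . . . .

Answer: [12,38,6]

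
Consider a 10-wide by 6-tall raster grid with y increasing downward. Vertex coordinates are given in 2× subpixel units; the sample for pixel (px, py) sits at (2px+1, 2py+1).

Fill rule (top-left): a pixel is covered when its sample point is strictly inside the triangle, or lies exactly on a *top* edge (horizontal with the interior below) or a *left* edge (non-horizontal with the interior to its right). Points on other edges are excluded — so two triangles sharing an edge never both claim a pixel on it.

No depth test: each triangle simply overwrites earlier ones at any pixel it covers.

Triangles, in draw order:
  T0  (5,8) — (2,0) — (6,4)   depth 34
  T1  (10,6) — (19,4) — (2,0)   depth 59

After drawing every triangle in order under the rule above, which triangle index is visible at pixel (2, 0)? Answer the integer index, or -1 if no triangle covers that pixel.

T0:
  2·area = 20
  edge (5, 8)→(2, 0): d=(-3,-8) top-left  bias=+0
  edge (2, 0)→(6, 4): d=(4,4) right/bottom  bias=-1
  edge (6, 4)→(5, 8): d=(-1,4) right/bottom  bias=-1
    (1,0)@(3, 1): e=[5,0,15] → ·  [on edge]
    (2,1)@(5, 3): e=[15,0,5] → ·  [on edge]
    (2,2)@(5, 5): e=[9,8,3] → █
    (3,2)@(7, 5): e=[25,0,-5] → ·  [on edge]
    (2,3)@(5, 7): e=[3,16,1] → █
    (3,3)@(7, 7): e=[19,8,-7] → ·
    (4,3)@(9, 7): e=[35,0,-15] → ·  [on edge]
    (2,4)@(5, 9): e=[-3,24,-1] → ·
    (5,4)@(11, 9): e=[45,0,-25] → ·  [on edge]
    (6,5)@(13, 11): e=[55,0,-35] → ·  [on edge]
  covered (2 px):
    · · · · · · · · · ·
    · · · · · · · · · ·
    · · █ · · · · · · ·
    · · █ · · · · · · ·
    · · · · · · · · · ·
    · · · · · · · · · ·
T1:
  2·area = 70  (B↔C swapped to make it positive)
  edge (10, 6)→(2, 0): d=(-8,-6) top-left  bias=+0
  edge (2, 0)→(19, 4): d=(17,4) right/bottom  bias=-1
  edge (19, 4)→(10, 6): d=(-9,2) right/bottom  bias=-1
    (2,0)@(5, 1): e=[10,5,55] → █
    (3,0)@(7, 1): e=[22,-3,51] → ·
    (2,1)@(5, 3): e=[-6,39,37] → ·
    (3,1)@(7, 3): e=[6,31,33] → █
    (4,1)@(9, 3): e=[18,23,29] → █
    (5,1)@(11, 3): e=[30,15,25] → █
    (6,1)@(13, 3): e=[42,7,21] → █
    (7,1)@(15, 3): e=[54,-1,17] → ·
    (3,2)@(7, 5): e=[-10,65,15] → ·
    (4,2)@(9, 5): e=[2,57,11] → █
    (7,2)@(15, 5): e=[38,33,-1] → ·
    (4,3)@(9, 7): e=[-14,91,-7] → ·
  covered (8 px):
    · · █ · · · · · · ·
    · · · █ █ █ █ · · ·
    · · · · █ █ █ · · ·
    · · · · · · · · · ·
    · · · · · · · · · ·
    · · · · · · · · · ·

Z-buffer (winner per pixel, '.' = empty):
  . . 1 . . . . . . .
  . . . 1 1 1 1 . . .
  . . 0 . 1 1 1 . . .
  . . 0 . . . . . . .
  . . . . . . . . . .
  . . . . . . . . . .

Result: 1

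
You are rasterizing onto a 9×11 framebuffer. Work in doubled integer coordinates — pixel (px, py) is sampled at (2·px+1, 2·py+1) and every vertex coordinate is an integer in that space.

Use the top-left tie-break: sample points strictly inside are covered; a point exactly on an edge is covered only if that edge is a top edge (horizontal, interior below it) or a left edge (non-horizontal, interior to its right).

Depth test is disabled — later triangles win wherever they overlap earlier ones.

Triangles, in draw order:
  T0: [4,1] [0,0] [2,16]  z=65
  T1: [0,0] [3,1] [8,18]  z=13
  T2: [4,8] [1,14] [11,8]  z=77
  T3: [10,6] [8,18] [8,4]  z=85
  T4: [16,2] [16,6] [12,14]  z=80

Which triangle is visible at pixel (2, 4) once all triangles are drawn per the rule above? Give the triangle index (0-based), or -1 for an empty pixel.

T0:
  2·area = 62  (B↔C swapped to make it positive)
  edge (4, 1)→(2, 16): d=(-2,15) right/bottom  bias=-1
  edge (2, 16)→(0, 0): d=(-2,-16) top-left  bias=+0
  edge (0, 0)→(4, 1): d=(4,1) right/bottom  bias=-1
    (0,0)@(1, 1): e=[45,14,3] → █
    (1,0)@(3, 1): e=[15,46,1] → █
    (2,0)@(5, 1): e=[-15,78,-1] → ·
    (0,1)@(1, 3): e=[41,10,11] → █
    (2,1)@(5, 3): e=[-19,74,7] → ·
    (0,2)@(1, 5): e=[37,6,19] → █
    (2,2)@(5, 5): e=[-23,70,15] → ·
    (0,3)@(1, 7): e=[33,2,27] → █
    (2,3)@(5, 7): e=[-27,66,23] → ·
    (0,4)@(1, 9): e=[29,-2,35] → ·
    (1,4)@(3, 9): e=[-1,30,33] → ·
  covered (8 px):
    █ █ · · · · · · ·
    █ █ · · · · · · ·
    █ █ · · · · · · ·
    █ █ · · · · · · ·
    · · · · · · · · ·
    · · · · · · · · ·
    · · · · · · · · ·
    · · · · · · · · ·
    · · · · · · · · ·
    · · · · · · · · ·
    · · · · · · · · ·
T1:
  2·area = 46
  edge (0, 0)→(3, 1): d=(3,1) right/bottom  bias=-1
  edge (3, 1)→(8, 18): d=(5,17) right/bottom  bias=-1
  edge (8, 18)→(0, 0): d=(-8,-18) top-left  bias=+0
    (0,0)@(1, 1): e=[2,34,10] → █
    (1,0)@(3, 1): e=[0,0,46] → ·  [on edge]
    (0,1)@(1, 3): e=[8,44,-6] → ·
    (1,1)@(3, 3): e=[6,10,30] → █
    (2,1)@(5, 3): e=[4,-24,66] → ·
    (4,1)@(9, 3): e=[0,-92,138] → ·  [on edge]
    (1,2)@(3, 5): e=[12,20,14] → █
    (2,2)@(5, 5): e=[10,-14,50] → ·
    (7,2)@(15, 5): e=[0,-184,230] → ·  [on edge]
    (1,3)@(3, 7): e=[18,30,-2] → ·
    (2,4)@(5, 9): e=[22,6,18] → █
    (3,4)@(7, 9): e=[20,-28,54] → ·
  covered (6 px):
    █ · · · · · · · ·
    · █ · · · · · · ·
    · █ · · · · · · ·
    · · · · · · · · ·
    · · █ · · · · · ·
    · · █ · · · · · ·
    · · · · · · · · ·
    · · · █ · · · · ·
    · · · · · · · · ·
    · · · · · · · · ·
    · · · · · · · · ·
T2:
  2·area = 42  (B↔C swapped to make it positive)
  edge (4, 8)→(11, 8): d=(7,0) top-left  bias=+0
  edge (11, 8)→(1, 14): d=(-10,6) right/bottom  bias=-1
  edge (1, 14)→(4, 8): d=(3,-6) top-left  bias=+0
    (2,4)@(5, 9): e=[7,26,9] → █
    (3,4)@(7, 9): e=[7,14,21] → █
    (4,4)@(9, 9): e=[7,2,33] → █
    (5,4)@(11, 9): e=[7,-10,45] → ·
    (1,5)@(3, 11): e=[21,18,3] → █
    (3,5)@(7, 11): e=[21,-6,27] → ·
    (4,5)@(9, 11): e=[21,-18,39] → ·
    (1,6)@(3, 13): e=[35,-2,9] → ·
    (2,6)@(5, 13): e=[35,-14,21] → ·
  covered (5 px):
    · · · · · · · · ·
    · · · · · · · · ·
    · · · · · · · · ·
    · · · · · · · · ·
    · · █ █ █ · · · ·
    · █ █ · · · · · ·
    · · · · · · · · ·
    · · · · · · · · ·
    · · · · · · · · ·
    · · · · · · · · ·
    · · · · · · · · ·
T3:
  2·area = 28
  edge (10, 6)→(8, 18): d=(-2,12) right/bottom  bias=-1
  edge (8, 18)→(8, 4): d=(0,-14) top-left  bias=+0
  edge (8, 4)→(10, 6): d=(2,2) right/bottom  bias=-1
    (2,0)@(5, 1): e=[70,-42,0] → ·  [on edge]
    (3,1)@(7, 3): e=[42,-14,0] → ·  [on edge]
    (4,2)@(9, 5): e=[14,14,0] → ·  [on edge]
    (4,3)@(9, 7): e=[10,14,4] → █
    (5,3)@(11, 7): e=[-14,42,0] → ·  [on edge]
    (4,4)@(9, 9): e=[6,14,8] → █
    (5,4)@(11, 9): e=[-18,42,4] → ·
    (6,4)@(13, 9): e=[-42,70,0] → ·  [on edge]
    (4,5)@(9, 11): e=[2,14,12] → █
    (5,5)@(11, 11): e=[-22,42,8] → ·
    (7,5)@(15, 11): e=[-70,98,0] → ·  [on edge]
    (4,6)@(9, 13): e=[-2,14,16] → ·
    (8,6)@(17, 13): e=[-98,126,0] → ·  [on edge]
  covered (3 px):
    · · · · · · · · ·
    · · · · · · · · ·
    · · · · · · · · ·
    · · · · █ · · · ·
    · · · · █ · · · ·
    · · · · █ · · · ·
    · · · · · · · · ·
    · · · · · · · · ·
    · · · · · · · · ·
    · · · · · · · · ·
    · · · · · · · · ·
T4:
  2·area = 16
  edge (16, 2)→(16, 6): d=(0,4) right/bottom  bias=-1
  edge (16, 6)→(12, 14): d=(-4,8) right/bottom  bias=-1
  edge (12, 14)→(16, 2): d=(4,-12) top-left  bias=+0
    (7,2)@(15, 5): e=[4,12,0] → █  [on edge]
    (8,2)@(17, 5): e=[-4,-4,24] → ·
    (7,3)@(15, 7): e=[4,4,8] → █
    (8,3)@(17, 7): e=[-4,-12,32] → ·
    (7,4)@(15, 9): e=[4,-4,16] → ·
    (6,5)@(13, 11): e=[12,4,0] → █  [on edge]
    (7,5)@(15, 11): e=[4,-12,24] → ·
    (6,6)@(13, 13): e=[12,-4,8] → ·
    (5,8)@(11, 17): e=[20,-4,0] → ·  [on edge]
  covered (3 px):
    · · · · · · · · ·
    · · · · · · · · ·
    · · · · · · · █ ·
    · · · · · · · █ ·
    · · · · · · · · ·
    · · · · · · █ · ·
    · · · · · · · · ·
    · · · · · · · · ·
    · · · · · · · · ·
    · · · · · · · · ·
    · · · · · · · · ·

Z-buffer (winner per pixel, '.' = empty):
  1 0 . . . . . . .
  0 1 . . . . . . .
  0 1 . . . . . 4 .
  0 0 . . 3 . . 4 .
  . . 2 2 3 . . . .
  . 2 2 . 3 . 4 . .
  . . . . . . . . .
  . . . 1 . . . . .
  . . . . . . . . .
  . . . . . . . . .
  . . . . . . . . .

Answer: 2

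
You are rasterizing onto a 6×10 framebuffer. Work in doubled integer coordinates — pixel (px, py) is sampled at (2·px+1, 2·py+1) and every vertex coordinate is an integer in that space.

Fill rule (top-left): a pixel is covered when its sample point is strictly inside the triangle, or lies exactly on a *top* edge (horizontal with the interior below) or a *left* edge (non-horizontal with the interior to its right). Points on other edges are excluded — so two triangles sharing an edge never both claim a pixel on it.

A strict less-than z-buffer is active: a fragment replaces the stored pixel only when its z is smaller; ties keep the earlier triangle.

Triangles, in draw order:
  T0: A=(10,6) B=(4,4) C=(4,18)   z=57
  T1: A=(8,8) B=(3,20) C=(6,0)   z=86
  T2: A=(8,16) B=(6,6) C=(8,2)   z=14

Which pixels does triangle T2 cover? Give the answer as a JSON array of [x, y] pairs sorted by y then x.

T0:
  2·area = 84  (B↔C swapped to make it positive)
  edge (10, 6)→(4, 18): d=(-6,12) right/bottom  bias=-1
  edge (4, 18)→(4, 4): d=(0,-14) top-left  bias=+0
  edge (4, 4)→(10, 6): d=(6,2) right/bottom  bias=-1
    (0,1)@(1, 3): e=[126,-42,0] → .  [on edge]
    (2,2)@(5, 5): e=[66,14,4] → X
    (3,2)@(7, 5): e=[42,42,0] → .  [on edge]
    (2,3)@(5, 7): e=[54,14,16] → X
    (3,3)@(7, 7): e=[30,42,12] → X
    (4,3)@(9, 7): e=[6,70,8] → X
    (5,3)@(11, 7): e=[-18,98,4] → .
    (2,4)@(5, 9): e=[42,14,28] → X
    (4,4)@(9, 9): e=[-6,70,20] → .
    (2,5)@(5, 11): e=[30,14,40] → X
    (4,5)@(9, 11): e=[-18,70,32] → .
    (2,6)@(5, 13): e=[18,14,52] → X
  covered (10 px):
    . . . . . .
    . . . . . .
    . . X . . .
    . . X X X .
    . . X X . .
    . . X X . .
    . . X . . .
    . . X . . .
    . . . . . .
    . . . . . .
T1:
  2·area = 64
  edge (8, 8)→(3, 20): d=(-5,12) right/bottom  bias=-1
  edge (3, 20)→(6, 0): d=(3,-20) top-left  bias=+0
  edge (6, 0)→(8, 8): d=(2,8) right/bottom  bias=-1
    (3,2)@(7, 5): e=[27,35,2] → X
    (4,2)@(9, 5): e=[3,75,-14] → .
    (2,3)@(5, 7): e=[41,1,22] → X
    (4,3)@(9, 7): e=[-7,81,-10] → .
    (2,4)@(5, 9): e=[31,7,26] → X
    (4,4)@(9, 9): e=[-17,87,-6] → .
    (2,5)@(5, 11): e=[21,13,30] → X
    (3,5)@(7, 11): e=[-3,53,14] → .
    (2,6)@(5, 13): e=[11,19,34] → X
    (3,6)@(7, 13): e=[-13,59,18] → .
    (2,7)@(5, 15): e=[1,25,38] → X
    (3,7)@(7, 15): e=[-23,65,22] → .
  covered (8 px):
    . . . . . .
    . . . . . .
    . . . X . .
    . . X X . .
    . . X X . .
    . . X . . .
    . . X . . .
    . . X . . .
    . . . . . .
    . . . . . .
T2:
  2·area = 28
  edge (8, 16)→(6, 6): d=(-2,-10) top-left  bias=+0
  edge (6, 6)→(8, 2): d=(2,-4) top-left  bias=+0
  edge (8, 2)→(8, 16): d=(0,14) right/bottom  bias=-1
    (2,0)@(5, 1): e=[0,-14,42] → .  [on edge]
    (3,2)@(7, 5): e=[12,2,14] → X
    (4,2)@(9, 5): e=[32,10,-14] → .
    (3,3)@(7, 7): e=[8,6,14] → X
    (4,3)@(9, 7): e=[28,14,-14] → .
    (3,4)@(7, 9): e=[4,10,14] → X
    (4,4)@(9, 9): e=[24,18,-14] → .
    (3,5)@(7, 11): e=[0,14,14] → X  [on edge]
    (4,5)@(9, 11): e=[20,22,-14] → .
    (3,6)@(7, 13): e=[-4,18,14] → .
  covered (4 px):
    . . . . . .
    . . . . . .
    . . . X . .
    . . . X . .
    . . . X . .
    . . . X . .
    . . . . . .
    . . . . . .
    . . . . . .
    . . . . . .

Result: [[3,2],[3,3],[3,4],[3,5]]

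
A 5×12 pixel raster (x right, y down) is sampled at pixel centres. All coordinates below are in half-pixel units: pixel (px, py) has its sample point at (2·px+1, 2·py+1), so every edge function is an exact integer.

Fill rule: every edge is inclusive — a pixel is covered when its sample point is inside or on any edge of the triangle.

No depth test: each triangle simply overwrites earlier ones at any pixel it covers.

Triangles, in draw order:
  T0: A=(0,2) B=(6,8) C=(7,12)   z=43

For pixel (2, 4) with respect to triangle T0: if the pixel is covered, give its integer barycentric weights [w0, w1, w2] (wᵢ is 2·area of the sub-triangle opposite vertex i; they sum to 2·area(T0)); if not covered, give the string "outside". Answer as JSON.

T0:
  2·area = 18
  edge (0, 2)→(6, 8): d=(6,6) inclusive
  edge (6, 8)→(7, 12): d=(1,4) inclusive
  edge (7, 12)→(0, 2): d=(-7,-10) inclusive
    (0,1)@(1, 3): e=[0,15,3] → #  [on edge]
    (1,1)@(3, 3): e=[-12,7,23] → ·
    (0,2)@(1, 5): e=[12,17,-11] → ·
    (1,2)@(3, 5): e=[0,9,9] → #  [on edge]
    (2,2)@(5, 5): e=[-12,1,29] → ·
    (1,3)@(3, 7): e=[12,11,-5] → ·
    (2,3)@(5, 7): e=[0,3,15] → #  [on edge]
    (3,3)@(7, 7): e=[-12,-5,35] → ·
    (2,4)@(5, 9): e=[12,5,1] → #
    (3,4)@(7, 9): e=[0,-3,21] → ·  [on edge]
    (2,5)@(5, 11): e=[24,7,-13] → ·
    (4,5)@(9, 11): e=[0,-9,27] → ·  [on edge]
  covered (4 px):
    · · · · ·
    # · · · ·
    · # · · ·
    · · # · ·
    · · # · ·
    · · · · ·
    · · · · ·
    · · · · ·
    · · · · ·
    · · · · ·
    · · · · ·
    · · · · ·

Answer: [5,1,12]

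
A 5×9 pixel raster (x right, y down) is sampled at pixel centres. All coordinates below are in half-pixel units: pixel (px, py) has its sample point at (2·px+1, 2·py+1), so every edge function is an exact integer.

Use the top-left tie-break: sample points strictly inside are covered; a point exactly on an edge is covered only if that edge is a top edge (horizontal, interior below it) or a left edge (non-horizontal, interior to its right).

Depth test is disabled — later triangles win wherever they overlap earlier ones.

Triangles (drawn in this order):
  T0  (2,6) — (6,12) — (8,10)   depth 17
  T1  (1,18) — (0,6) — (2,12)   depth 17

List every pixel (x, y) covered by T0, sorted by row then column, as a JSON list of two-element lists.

T0:
  2·area = 20  (B↔C swapped to make it positive)
  edge (2, 6)→(8, 10): d=(6,4) right/bottom  bias=-1
  edge (8, 10)→(6, 12): d=(-2,2) right/bottom  bias=-1
  edge (6, 12)→(2, 6): d=(-4,-6) top-left  bias=+0
    (1,3)@(3, 7): e=[2,16,2] → █
    (2,3)@(5, 7): e=[-6,12,14] → ·
    (1,4)@(3, 9): e=[14,12,-6] → ·
    (2,4)@(5, 9): e=[6,8,6] → █
    (3,4)@(7, 9): e=[-2,4,18] → ·
    (4,4)@(9, 9): e=[-10,0,30] → ·  [on edge]
    (2,5)@(5, 11): e=[18,4,-2] → ·
    (3,5)@(7, 11): e=[10,0,10] → ·  [on edge]
    (2,6)@(5, 13): e=[30,0,-10] → ·  [on edge]
    (1,7)@(3, 15): e=[50,0,-30] → ·  [on edge]
    (0,8)@(1, 17): e=[70,0,-50] → ·  [on edge]
  covered (2 px):
    · · · · ·
    · · · · ·
    · · · · ·
    · █ · · ·
    · · █ · ·
    · · · · ·
    · · · · ·
    · · · · ·
    · · · · ·
T1:
  2·area = 18
  edge (1, 18)→(0, 6): d=(-1,-12) top-left  bias=+0
  edge (0, 6)→(2, 12): d=(2,6) right/bottom  bias=-1
  edge (2, 12)→(1, 18): d=(-1,6) right/bottom  bias=-1
    (0,4)@(1, 9): e=[9,0,9] → ·  [on edge]
    (0,5)@(1, 11): e=[7,4,7] → █
    (1,5)@(3, 11): e=[31,-8,-5] → ·
    (0,6)@(1, 13): e=[5,8,5] → █
    (1,6)@(3, 13): e=[29,-4,-7] → ·
    (0,7)@(1, 15): e=[3,12,3] → █
    (1,7)@(3, 15): e=[27,0,-9] → ·  [on edge]
    (0,8)@(1, 17): e=[1,16,1] → █
    (1,8)@(3, 17): e=[25,4,-11] → ·
  covered (4 px):
    · · · · ·
    · · · · ·
    · · · · ·
    · · · · ·
    · · · · ·
    █ · · · ·
    █ · · · ·
    █ · · · ·
    █ · · · ·

Result: [[1,3],[2,4]]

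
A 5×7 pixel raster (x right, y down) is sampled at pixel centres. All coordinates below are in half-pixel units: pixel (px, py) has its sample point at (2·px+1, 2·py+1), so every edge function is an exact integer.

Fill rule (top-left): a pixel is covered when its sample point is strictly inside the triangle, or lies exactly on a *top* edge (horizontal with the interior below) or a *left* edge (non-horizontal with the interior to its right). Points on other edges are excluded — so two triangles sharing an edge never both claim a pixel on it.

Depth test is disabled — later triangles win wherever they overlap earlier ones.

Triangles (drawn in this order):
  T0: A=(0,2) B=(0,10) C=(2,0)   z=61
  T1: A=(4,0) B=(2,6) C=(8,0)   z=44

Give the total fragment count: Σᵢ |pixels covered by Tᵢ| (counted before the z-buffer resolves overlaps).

T0:
  2·area = 16  (B↔C swapped to make it positive)
  edge (0, 2)→(2, 0): d=(2,-2) top-left  bias=+0
  edge (2, 0)→(0, 10): d=(-2,10) right/bottom  bias=-1
  edge (0, 10)→(0, 2): d=(0,-8) top-left  bias=+0
    (0,0)@(1, 1): e=[0,8,8] → █  [on edge]
    (1,0)@(3, 1): e=[4,-12,24] → ·
    (0,1)@(1, 3): e=[4,4,8] → █
    (1,1)@(3, 3): e=[8,-16,24] → ·
    (0,2)@(1, 5): e=[8,0,8] → ·  [on edge]
  covered (2 px):
    █ · · · ·
    █ · · · ·
    · · · · ·
    · · · · ·
    · · · · ·
    · · · · ·
    · · · · ·
T1:
  2·area = 24  (B↔C swapped to make it positive)
  edge (4, 0)→(8, 0): d=(4,0) top-left  bias=+0
  edge (8, 0)→(2, 6): d=(-6,6) right/bottom  bias=-1
  edge (2, 6)→(4, 0): d=(2,-6) top-left  bias=+0
    (2,0)@(5, 1): e=[4,12,8] → █
    (3,0)@(7, 1): e=[4,0,20] → ·  [on edge]
    (1,1)@(3, 3): e=[12,12,0] → █  [on edge]
    (2,1)@(5, 3): e=[12,0,12] → ·  [on edge]
    (1,2)@(3, 5): e=[20,0,4] → ·  [on edge]
    (0,3)@(1, 7): e=[28,0,-4] → ·  [on edge]
    (0,4)@(1, 9): e=[36,-12,0] → ·  [on edge]
  covered (2 px):
    · · █ · ·
    · █ · · ·
    · · · · ·
    · · · · ·
    · · · · ·
    · · · · ·
    · · · · ·

Answer: 4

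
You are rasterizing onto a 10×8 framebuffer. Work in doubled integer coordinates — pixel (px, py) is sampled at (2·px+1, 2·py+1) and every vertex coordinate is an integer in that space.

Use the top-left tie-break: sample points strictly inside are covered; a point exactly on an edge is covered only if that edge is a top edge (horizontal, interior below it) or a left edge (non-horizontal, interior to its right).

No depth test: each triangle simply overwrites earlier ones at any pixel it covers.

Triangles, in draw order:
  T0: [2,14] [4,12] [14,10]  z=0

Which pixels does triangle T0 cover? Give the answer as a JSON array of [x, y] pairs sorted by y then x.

T0:
  2·area = 16
  edge (2, 14)→(4, 12): d=(2,-2) top-left  bias=+0
  edge (4, 12)→(14, 10): d=(10,-2) top-left  bias=+0
  edge (14, 10)→(2, 14): d=(-12,4) right/bottom  bias=-1
    (7,0)@(15, 1): e=[0,-88,104] → .  [on edge]
    (6,1)@(13, 3): e=[0,-72,88] → .  [on edge]
    (5,2)@(11, 5): e=[0,-56,72] → .  [on edge]
    (4,3)@(9, 7): e=[0,-40,56] → .  [on edge]
    (3,4)@(7, 9): e=[0,-24,40] → .  [on edge]
    (8,4)@(17, 9): e=[20,-4,0] → .  [on edge]
    (9,4)@(19, 9): e=[24,0,-8] → .  [on edge]
    (2,5)@(5, 11): e=[0,-8,24] → .  [on edge]
    (4,5)@(9, 11): e=[8,0,8] → X  [on edge]
    (5,5)@(11, 11): e=[12,4,0] → .  [on edge]
    (1,6)@(3, 13): e=[0,8,8] → X  [on edge]
    (2,6)@(5, 13): e=[4,12,0] → .  [on edge]
    (0,7)@(1, 15): e=[0,24,-8] → .  [on edge]
  covered (2 px):
    . . . . . . . . . .
    . . . . . . . . . .
    . . . . . . . . . .
    . . . . . . . . . .
    . . . . . . . . . .
    . . . . X . . . . .
    . X . . . . . . . .
    . . . . . . . . . .

Answer: [[4,5],[1,6]]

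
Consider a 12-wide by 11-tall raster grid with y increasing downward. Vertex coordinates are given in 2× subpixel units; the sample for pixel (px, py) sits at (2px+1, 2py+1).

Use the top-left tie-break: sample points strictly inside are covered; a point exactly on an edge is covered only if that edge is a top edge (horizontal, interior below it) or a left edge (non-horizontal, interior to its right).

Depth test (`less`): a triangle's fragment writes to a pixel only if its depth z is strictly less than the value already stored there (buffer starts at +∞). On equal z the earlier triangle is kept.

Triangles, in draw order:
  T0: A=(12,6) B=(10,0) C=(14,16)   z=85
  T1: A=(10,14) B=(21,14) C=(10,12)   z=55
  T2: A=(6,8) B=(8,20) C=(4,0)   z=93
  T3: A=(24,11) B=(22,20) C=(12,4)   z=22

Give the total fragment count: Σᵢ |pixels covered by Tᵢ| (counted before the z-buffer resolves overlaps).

T0:
  2·area = 8  (B↔C swapped to make it positive)
  edge (12, 6)→(14, 16): d=(2,10) right/bottom  bias=-1
  edge (14, 16)→(10, 0): d=(-4,-16) top-left  bias=+0
  edge (10, 0)→(12, 6): d=(2,6) right/bottom  bias=-1
    (5,0)@(11, 1): e=[0,12,-4] → ·  [on edge]
    (5,1)@(11, 3): e=[4,4,0] → ·  [on edge]
    (6,4)@(13, 9): e=[-4,12,0] → ·  [on edge]
    (6,5)@(13, 11): e=[0,4,4] → ·  [on edge]
    (7,7)@(15, 15): e=[-12,20,0] → ·  [on edge]
    (7,10)@(15, 21): e=[0,-4,12] → ·  [on edge]
    (8,10)@(17, 21): e=[-20,28,0] → ·  [on edge]
  covered (0 px):
    · · · · · · · · · · · ·
    · · · · · · · · · · · ·
    · · · · · · · · · · · ·
    · · · · · · · · · · · ·
    · · · · · · · · · · · ·
    · · · · · · · · · · · ·
    · · · · · · · · · · · ·
    · · · · · · · · · · · ·
    · · · · · · · · · · · ·
    · · · · · · · · · · · ·
    · · · · · · · · · · · ·
T1:
  2·area = 22  (B↔C swapped to make it positive)
  edge (10, 14)→(10, 12): d=(0,-2) top-left  bias=+0
  edge (10, 12)→(21, 14): d=(11,2) right/bottom  bias=-1
  edge (21, 14)→(10, 14): d=(-11,0) right/bottom  bias=-1
    (5,6)@(11, 13): e=[2,9,11] → █
    (6,6)@(13, 13): e=[6,5,11] → █
    (7,6)@(15, 13): e=[10,1,11] → █
    (8,6)@(17, 13): e=[14,-3,11] → ·
    (5,7)@(11, 15): e=[2,31,-11] → ·
    (6,7)@(13, 15): e=[6,27,-11] → ·
    (7,7)@(15, 15): e=[10,23,-11] → ·
  covered (3 px):
    · · · · · · · · · · · ·
    · · · · · · · · · · · ·
    · · · · · · · · · · · ·
    · · · · · · · · · · · ·
    · · · · · · · · · · · ·
    · · · · · · · · · · · ·
    · · · · · █ █ █ · · · ·
    · · · · · · · · · · · ·
    · · · · · · · · · · · ·
    · · · · · · · · · · · ·
    · · · · · · · · · · · ·
T2:
  2·area = 8
  edge (6, 8)→(8, 20): d=(2,12) right/bottom  bias=-1
  edge (8, 20)→(4, 0): d=(-4,-20) top-left  bias=+0
  edge (4, 0)→(6, 8): d=(2,8) right/bottom  bias=-1
    (2,2)@(5, 5): e=[6,0,2] → █  [on edge]
    (3,2)@(7, 5): e=[-18,40,-14] → ·
    (2,3)@(5, 7): e=[10,-8,6] → ·
    (3,7)@(7, 15): e=[2,0,6] → █  [on edge]
    (4,7)@(9, 15): e=[-22,40,-10] → ·
    (3,8)@(7, 17): e=[6,-8,10] → ·
  covered (2 px):
    · · · · · · · · · · · ·
    · · · · · · · · · · · ·
    · · █ · · · · · · · · ·
    · · · · · · · · · · · ·
    · · · · · · · · · · · ·
    · · · · · · · · · · · ·
    · · · · · · · · · · · ·
    · · · █ · · · · · · · ·
    · · · · · · · · · · · ·
    · · · · · · · · · · · ·
    · · · · · · · · · · · ·
T3:
  2·area = 122
  edge (24, 11)→(22, 20): d=(-2,9) right/bottom  bias=-1
  edge (22, 20)→(12, 4): d=(-10,-16) top-left  bias=+0
  edge (12, 4)→(24, 11): d=(12,7) right/bottom  bias=-1
    (6,2)@(13, 5): e=[111,6,5] → █
    (7,2)@(15, 5): e=[93,38,-9] → ·
    (6,3)@(13, 7): e=[107,-14,29] → ·
    (7,3)@(15, 7): e=[89,18,15] → █
    (8,3)@(17, 7): e=[71,50,1] → █
    (9,3)@(19, 7): e=[53,82,-13] → ·
    (7,4)@(15, 9): e=[85,-2,39] → ·
    (8,4)@(17, 9): e=[67,30,25] → █
    (9,4)@(19, 9): e=[49,62,11] → █
    (10,4)@(21, 9): e=[31,94,-3] → ·
    (8,5)@(17, 11): e=[63,10,49] → █
    (10,5)@(21, 11): e=[27,74,21] → █
  covered (16 px):
    · · · · · · · · · · · ·
    · · · · · · · · · · · ·
    · · · · · · █ · · · · ·
    · · · · · · · █ █ · · ·
    · · · · · · · · █ █ · ·
    · · · · · · · · █ █ █ █
    · · · · · · · · · █ █ █
    · · · · · · · · · █ █ █
    · · · · · · · · · · █ ·
    · · · · · · · · · · · ·
    · · · · · · · · · · · ·

Answer: 21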